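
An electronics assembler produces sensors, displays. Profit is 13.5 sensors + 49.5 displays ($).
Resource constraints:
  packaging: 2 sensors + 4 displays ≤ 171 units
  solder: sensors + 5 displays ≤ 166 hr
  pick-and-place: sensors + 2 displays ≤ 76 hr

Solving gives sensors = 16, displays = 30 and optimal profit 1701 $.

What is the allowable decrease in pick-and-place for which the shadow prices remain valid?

Binding constraints: solder, pick-and-place. The basis is B = [[1,5],[1,2]] with det -3.
Per unit decrease in pick-and-place, x* moves by d = (-1.6667, 0.3333).
The basis stays optimal until sensors reaches 0; allowable decrease = 9.6 hr.

9.6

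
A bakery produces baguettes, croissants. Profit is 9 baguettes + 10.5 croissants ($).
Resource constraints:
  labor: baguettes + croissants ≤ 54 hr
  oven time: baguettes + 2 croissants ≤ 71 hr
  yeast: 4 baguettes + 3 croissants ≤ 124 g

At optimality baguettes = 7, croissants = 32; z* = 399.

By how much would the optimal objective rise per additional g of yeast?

At the optimum: labor uses 39 of 54 (slack = 15); oven time uses 71 of 71 (binding); yeast uses 124 of 124 (binding).
By complementary slackness, y = 0 for the non-binding constraint.
Dual feasibility on the basic columns requires 1·y_oven time + 4·y_yeast = 9, 2·y_oven time + 3·y_yeast = 10.5.
Solving: y_oven time = 3, y_yeast = 1.5.
Shadow price of yeast = 1.5.

1.5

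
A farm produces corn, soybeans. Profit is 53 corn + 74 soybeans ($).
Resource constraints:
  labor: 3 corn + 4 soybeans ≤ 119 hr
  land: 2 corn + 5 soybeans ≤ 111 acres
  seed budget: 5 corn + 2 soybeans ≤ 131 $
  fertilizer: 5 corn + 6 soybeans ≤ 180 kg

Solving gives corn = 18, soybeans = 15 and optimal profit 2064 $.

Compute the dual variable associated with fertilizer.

9

At the optimum: labor uses 114 of 119 (slack = 5); land uses 111 of 111 (binding); seed budget uses 120 of 131 (slack = 11); fertilizer uses 180 of 180 (binding).
By complementary slackness, y = 0 for the non-binding constraints.
The binding rows give the dual system: 2·y_land + 5·y_fertilizer = 53 and 5·y_land + 6·y_fertilizer = 74.
→ y_land = 4 and y_fertilizer = 9.
Shadow price of fertilizer = 9.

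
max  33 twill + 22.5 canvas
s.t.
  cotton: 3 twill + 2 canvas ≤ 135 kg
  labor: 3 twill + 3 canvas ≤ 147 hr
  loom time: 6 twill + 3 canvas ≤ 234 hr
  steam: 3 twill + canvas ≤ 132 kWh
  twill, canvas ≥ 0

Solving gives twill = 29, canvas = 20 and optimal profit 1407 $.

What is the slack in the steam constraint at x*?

steam used = 3·29 + 1·20 = 107; slack = 132 − 107 = 25.

25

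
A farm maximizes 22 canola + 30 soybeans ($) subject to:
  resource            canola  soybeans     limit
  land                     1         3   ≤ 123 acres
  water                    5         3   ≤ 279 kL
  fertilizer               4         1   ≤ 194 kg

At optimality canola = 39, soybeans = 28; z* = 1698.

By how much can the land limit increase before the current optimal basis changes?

Binding constraints: land, water. The basis is B = [[1,3],[5,3]] with det -12.
Per unit increase in land, x* moves by d = (-0.25, 0.4167).
The basis stays optimal until canola reaches 0; allowable increase = 156 acres.

156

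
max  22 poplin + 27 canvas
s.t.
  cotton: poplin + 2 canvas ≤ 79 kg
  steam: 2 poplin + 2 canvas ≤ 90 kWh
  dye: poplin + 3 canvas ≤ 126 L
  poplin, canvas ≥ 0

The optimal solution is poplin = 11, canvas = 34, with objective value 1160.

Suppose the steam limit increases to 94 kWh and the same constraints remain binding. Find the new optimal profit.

1194

Check each constraint at x*: cotton 79/79 (tight); steam 90/90 (tight); dye 113/126 (slack 13).
By complementary slackness, y = 0 for the non-binding constraint.
Dual feasibility on the basic columns requires 1·y_cotton + 2·y_steam = 22, 2·y_cotton + 2·y_steam = 27.
Solving: y_cotton = 5, y_steam = 8.5.
Δz = y_steam·Δb = 8.5 × (4) = 34, so new z* = 1160 + 34 = 1194.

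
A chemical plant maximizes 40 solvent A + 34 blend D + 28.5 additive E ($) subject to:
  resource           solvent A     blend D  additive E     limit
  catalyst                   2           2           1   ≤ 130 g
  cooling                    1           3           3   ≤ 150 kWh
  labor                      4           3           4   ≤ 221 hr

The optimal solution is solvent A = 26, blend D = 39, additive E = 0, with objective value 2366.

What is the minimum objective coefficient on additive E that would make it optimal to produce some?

Check each constraint at x*: catalyst 130/130 (tight); cooling 143/150 (slack 7); labor 221/221 (tight).
Since cooling is not tight, its dual is 0.
The binding rows give the dual system: 2·y_catalyst + 4·y_labor = 40 and 2·y_catalyst + 3·y_labor = 34.
This yields shadow prices y_catalyst = 8, y_labor = 6.
additive E enters the basis when its profit ≥ yᵀa₃ = 8·1 + 6·4 = 32.

32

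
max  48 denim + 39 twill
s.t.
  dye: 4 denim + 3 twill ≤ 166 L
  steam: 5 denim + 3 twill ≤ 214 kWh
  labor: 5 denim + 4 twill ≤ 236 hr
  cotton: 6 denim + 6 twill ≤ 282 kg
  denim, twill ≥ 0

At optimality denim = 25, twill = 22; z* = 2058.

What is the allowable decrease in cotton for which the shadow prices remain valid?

Binding constraints: dye, cotton. The basis is B = [[4,3],[6,6]] with det 6.
Per unit decrease in cotton, x* moves by d = (0.5, -0.6667).
The basis stays optimal until twill reaches 0; allowable decrease = 33 kg.

33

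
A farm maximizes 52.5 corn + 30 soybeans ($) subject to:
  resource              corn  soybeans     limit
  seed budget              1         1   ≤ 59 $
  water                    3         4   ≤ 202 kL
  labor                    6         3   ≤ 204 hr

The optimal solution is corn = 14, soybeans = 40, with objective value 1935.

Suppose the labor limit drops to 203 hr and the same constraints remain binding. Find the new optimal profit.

Binding: water and labor. Non-binding: seed budget (5 unused).
Since seed budget is not tight, its dual is 0.
From A_Bᵀ y = c: 3·y_water + 6·y_labor = 52.5; 4·y_water + 3·y_labor = 30.
This yields shadow prices y_water = 1.5, y_labor = 8.
Δz = y_labor·Δb = 8 × (-1) = -8, so new z* = 1935 − 8 = 1927.

1927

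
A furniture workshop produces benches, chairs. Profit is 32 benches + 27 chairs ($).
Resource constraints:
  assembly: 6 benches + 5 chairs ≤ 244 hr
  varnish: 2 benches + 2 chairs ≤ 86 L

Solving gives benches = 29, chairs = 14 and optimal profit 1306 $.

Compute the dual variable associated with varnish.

Check each constraint at x*: assembly 244/244 (tight); varnish 86/86 (tight).
The binding rows give the dual system: 6·y_assembly + 2·y_varnish = 32 and 5·y_assembly + 2·y_varnish = 27.
→ y_assembly = 5 and y_varnish = 1.
Shadow price of varnish = 1.

1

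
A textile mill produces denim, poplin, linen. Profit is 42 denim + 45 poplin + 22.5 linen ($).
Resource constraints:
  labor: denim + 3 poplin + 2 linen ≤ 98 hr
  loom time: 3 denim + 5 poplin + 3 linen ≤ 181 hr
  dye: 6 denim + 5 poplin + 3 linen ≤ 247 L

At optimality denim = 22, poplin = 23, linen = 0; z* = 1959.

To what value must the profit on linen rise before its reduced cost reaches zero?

Check each constraint at x*: labor 91/98 (slack 7); loom time 181/181 (tight); dye 247/247 (tight).
Since labor is not tight, its dual is 0.
The binding rows give the dual system: 3·y_loom time + 6·y_dye = 42 and 5·y_loom time + 5·y_dye = 45.
This yields shadow prices y_loom time = 4, y_dye = 5.
linen enters the basis when its profit ≥ yᵀa₃ = 4·3 + 5·3 = 27.

27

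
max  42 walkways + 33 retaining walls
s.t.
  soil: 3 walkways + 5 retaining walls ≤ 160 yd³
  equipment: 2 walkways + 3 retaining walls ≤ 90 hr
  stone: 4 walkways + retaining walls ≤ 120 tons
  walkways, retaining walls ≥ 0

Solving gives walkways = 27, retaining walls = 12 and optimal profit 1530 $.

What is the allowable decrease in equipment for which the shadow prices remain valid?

Binding constraints: equipment, stone. The basis is B = [[2,3],[4,1]] with det -10.
Per unit decrease in equipment, x* moves by d = (0.1, -0.4).
The basis stays optimal until retaining walls reaches 0; allowable decrease = 30 hr.

30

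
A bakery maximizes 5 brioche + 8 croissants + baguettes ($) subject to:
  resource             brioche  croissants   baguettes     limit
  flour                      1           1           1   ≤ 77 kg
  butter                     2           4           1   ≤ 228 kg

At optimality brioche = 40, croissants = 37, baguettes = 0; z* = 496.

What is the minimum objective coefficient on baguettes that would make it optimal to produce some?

3.5

Both flour and butter are binding at x*.
The binding rows give the dual system: 1·y_flour + 2·y_butter = 5 and 1·y_flour + 4·y_butter = 8.
Solving: y_flour = 2, y_butter = 1.5.
baguettes enters the basis when its profit ≥ yᵀa₃ = 2·1 + 1.5·1 = 3.5.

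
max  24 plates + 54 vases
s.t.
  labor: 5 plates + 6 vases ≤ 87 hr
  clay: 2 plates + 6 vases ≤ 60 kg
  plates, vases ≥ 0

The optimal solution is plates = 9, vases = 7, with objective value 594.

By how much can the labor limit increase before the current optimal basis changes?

63

Binding constraints: labor, clay. The basis is B = [[5,6],[2,6]] with det 18.
Per unit increase in labor, x* moves by d = (0.3333, -0.1111).
The basis stays optimal until vases reaches 0; allowable increase = 63 hr.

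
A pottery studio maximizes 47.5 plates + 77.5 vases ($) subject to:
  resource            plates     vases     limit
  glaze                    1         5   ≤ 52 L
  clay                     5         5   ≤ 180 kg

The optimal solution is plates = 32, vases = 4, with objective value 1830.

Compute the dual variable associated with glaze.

Both glaze and clay are binding at x*.
Dual feasibility on the basic columns requires 1·y_glaze + 5·y_clay = 47.5, 5·y_glaze + 5·y_clay = 77.5.
→ y_glaze = 7.5 and y_clay = 8.
Shadow price of glaze = 7.5.

7.5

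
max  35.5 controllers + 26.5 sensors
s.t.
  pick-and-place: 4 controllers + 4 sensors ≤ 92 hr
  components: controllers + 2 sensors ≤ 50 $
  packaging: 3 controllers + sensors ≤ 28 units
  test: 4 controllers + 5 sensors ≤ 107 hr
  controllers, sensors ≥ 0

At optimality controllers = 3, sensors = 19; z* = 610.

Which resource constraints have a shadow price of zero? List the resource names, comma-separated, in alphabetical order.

components, pick-and-place

pick-and-place: 88/92 (slack 4)
components: 41/50 (slack 9)
packaging: 28/28 (binding)
test: 107/107 (binding)
By complementary slackness, a constraint with positive slack has shadow price 0 → components, pick-and-place.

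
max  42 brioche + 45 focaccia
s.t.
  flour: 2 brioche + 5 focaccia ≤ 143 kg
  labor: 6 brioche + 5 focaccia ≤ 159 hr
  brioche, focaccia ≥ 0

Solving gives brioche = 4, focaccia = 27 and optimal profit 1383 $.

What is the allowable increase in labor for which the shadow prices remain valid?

Binding constraints: flour, labor. The basis is B = [[2,5],[6,5]] with det -20.
Per unit increase in labor, x* moves by d = (0.25, -0.1).
The basis stays optimal until focaccia reaches 0; allowable increase = 270 hr.

270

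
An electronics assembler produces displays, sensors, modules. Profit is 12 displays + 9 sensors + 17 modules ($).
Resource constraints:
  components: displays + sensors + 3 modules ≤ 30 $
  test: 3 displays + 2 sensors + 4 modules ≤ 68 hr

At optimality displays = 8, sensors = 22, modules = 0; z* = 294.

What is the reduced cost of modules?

-4

Both components and test are binding at x*.
Dual feasibility on the basic columns requires 1·y_components + 3·y_test = 12, 1·y_components + 2·y_test = 9.
Solving: y_components = 3, y_test = 3.
Reduced cost of modules: c₃ − yᵀa₃ = 17 − (3·3 + 3·4) = 17 − 21 = -4.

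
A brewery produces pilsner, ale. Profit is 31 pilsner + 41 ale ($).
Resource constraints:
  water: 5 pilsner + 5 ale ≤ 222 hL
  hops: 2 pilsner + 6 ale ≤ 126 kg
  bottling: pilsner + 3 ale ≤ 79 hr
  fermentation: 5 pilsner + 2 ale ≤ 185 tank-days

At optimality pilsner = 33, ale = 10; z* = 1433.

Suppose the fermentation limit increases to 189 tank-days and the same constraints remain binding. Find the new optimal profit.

Check each constraint at x*: water 215/222 (slack 7); hops 126/126 (tight); bottling 63/79 (slack 16); fermentation 185/185 (tight).
By complementary slackness, y = 0 for the non-binding constraints.
Dual feasibility on the basic columns requires 2·y_hops + 5·y_fermentation = 31, 6·y_hops + 2·y_fermentation = 41.
Solving: y_hops = 5.5, y_fermentation = 4.
Δz = y_fermentation·Δb = 4 × (4) = 16, so new z* = 1433 + 16 = 1449.

1449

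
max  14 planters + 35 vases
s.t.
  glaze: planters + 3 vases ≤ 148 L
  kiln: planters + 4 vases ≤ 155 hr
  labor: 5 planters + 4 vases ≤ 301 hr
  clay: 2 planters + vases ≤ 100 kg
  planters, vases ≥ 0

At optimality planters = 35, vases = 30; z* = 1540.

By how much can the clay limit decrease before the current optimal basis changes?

61.25

Binding constraints: kiln, clay. The basis is B = [[1,4],[2,1]] with det -7.
Per unit decrease in clay, x* moves by d = (-0.5714, 0.1429).
The basis stays optimal until planters reaches 0; allowable decrease = 61.25 kg.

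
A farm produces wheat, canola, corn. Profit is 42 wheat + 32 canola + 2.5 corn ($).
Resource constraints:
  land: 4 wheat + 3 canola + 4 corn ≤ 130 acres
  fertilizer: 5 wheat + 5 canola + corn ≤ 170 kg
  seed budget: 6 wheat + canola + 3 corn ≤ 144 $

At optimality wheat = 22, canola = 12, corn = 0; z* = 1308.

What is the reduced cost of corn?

-9.5

Binding: fertilizer and seed budget. Non-binding: land (6 unused).
By complementary slackness, y = 0 for the non-binding constraint.
From A_Bᵀ y = c: 5·y_fertilizer + 6·y_seed budget = 42; 5·y_fertilizer + 1·y_seed budget = 32.
Solving: y_fertilizer = 6, y_seed budget = 2.
Reduced cost of corn: c₃ − yᵀa₃ = 2.5 − (6·1 + 2·3) = 2.5 − 12 = -9.5.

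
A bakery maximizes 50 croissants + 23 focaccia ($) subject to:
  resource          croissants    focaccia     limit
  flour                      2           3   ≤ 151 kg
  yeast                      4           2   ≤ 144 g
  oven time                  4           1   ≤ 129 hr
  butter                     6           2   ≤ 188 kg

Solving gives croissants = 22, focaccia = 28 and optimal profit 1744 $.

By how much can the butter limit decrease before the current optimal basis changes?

Binding constraints: yeast, butter. The basis is B = [[4,2],[6,2]] with det -4.
Per unit decrease in butter, x* moves by d = (-0.5, 1).
The basis stays optimal until flour becomes binding; allowable decrease = 11.5 kg.

11.5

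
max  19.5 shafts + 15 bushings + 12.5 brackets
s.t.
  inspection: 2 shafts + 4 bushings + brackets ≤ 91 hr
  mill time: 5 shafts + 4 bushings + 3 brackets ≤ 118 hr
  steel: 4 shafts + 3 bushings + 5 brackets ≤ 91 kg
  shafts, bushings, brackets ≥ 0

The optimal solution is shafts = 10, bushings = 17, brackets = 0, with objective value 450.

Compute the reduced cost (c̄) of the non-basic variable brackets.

Check each constraint at x*: inspection 88/91 (slack 3); mill time 118/118 (tight); steel 91/91 (tight).
By complementary slackness, y = 0 for the non-binding constraint.
The binding rows give the dual system: 5·y_mill time + 4·y_steel = 19.5 and 4·y_mill time + 3·y_steel = 15.
This yields shadow prices y_mill time = 1.5, y_steel = 3.
Reduced cost of brackets: c₃ − yᵀa₃ = 12.5 − (1.5·3 + 3·5) = 12.5 − 19.5 = -7.

-7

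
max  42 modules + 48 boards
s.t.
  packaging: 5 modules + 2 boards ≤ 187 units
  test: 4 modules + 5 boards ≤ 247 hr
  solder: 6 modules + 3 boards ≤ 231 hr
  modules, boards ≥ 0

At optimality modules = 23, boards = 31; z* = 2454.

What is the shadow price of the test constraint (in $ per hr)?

9

Check each constraint at x*: packaging 177/187 (slack 10); test 247/247 (tight); solder 231/231 (tight).
Since packaging is not tight, its dual is 0.
From A_Bᵀ y = c: 4·y_test + 6·y_solder = 42; 5·y_test + 3·y_solder = 48.
This yields shadow prices y_test = 9, y_solder = 1.
Shadow price of test = 9.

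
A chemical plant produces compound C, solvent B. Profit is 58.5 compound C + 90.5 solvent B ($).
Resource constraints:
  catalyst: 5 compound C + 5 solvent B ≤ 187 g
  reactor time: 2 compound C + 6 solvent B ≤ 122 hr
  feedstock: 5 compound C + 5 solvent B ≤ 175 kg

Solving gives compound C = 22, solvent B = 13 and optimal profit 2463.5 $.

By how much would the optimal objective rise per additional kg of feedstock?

8.5

Check each constraint at x*: catalyst 175/187 (slack 12); reactor time 122/122 (tight); feedstock 175/175 (tight).
Slack constraints have shadow price 0 (complementary slackness).
The binding rows give the dual system: 2·y_reactor time + 5·y_feedstock = 58.5 and 6·y_reactor time + 5·y_feedstock = 90.5.
This yields shadow prices y_reactor time = 8, y_feedstock = 8.5.
Shadow price of feedstock = 8.5.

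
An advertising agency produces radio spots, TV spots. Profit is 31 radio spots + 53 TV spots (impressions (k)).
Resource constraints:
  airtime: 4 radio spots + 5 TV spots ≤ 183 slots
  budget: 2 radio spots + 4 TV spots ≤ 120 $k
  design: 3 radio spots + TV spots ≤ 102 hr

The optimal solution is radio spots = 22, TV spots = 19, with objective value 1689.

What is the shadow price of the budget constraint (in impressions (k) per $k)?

9.5

Binding: airtime and budget. Non-binding: design (17 unused).
Slack constraints have shadow price 0 (complementary slackness).
Dual feasibility on the basic columns requires 4·y_airtime + 2·y_budget = 31, 5·y_airtime + 4·y_budget = 53.
This yields shadow prices y_airtime = 3, y_budget = 9.5.
Shadow price of budget = 9.5.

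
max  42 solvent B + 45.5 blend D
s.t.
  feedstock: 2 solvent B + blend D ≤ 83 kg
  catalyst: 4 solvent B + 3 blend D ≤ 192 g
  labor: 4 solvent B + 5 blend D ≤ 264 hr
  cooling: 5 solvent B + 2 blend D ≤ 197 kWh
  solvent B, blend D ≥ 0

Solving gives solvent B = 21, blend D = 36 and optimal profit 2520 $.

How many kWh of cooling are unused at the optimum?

cooling used = 5·21 + 2·36 = 177; slack = 197 − 177 = 20.

20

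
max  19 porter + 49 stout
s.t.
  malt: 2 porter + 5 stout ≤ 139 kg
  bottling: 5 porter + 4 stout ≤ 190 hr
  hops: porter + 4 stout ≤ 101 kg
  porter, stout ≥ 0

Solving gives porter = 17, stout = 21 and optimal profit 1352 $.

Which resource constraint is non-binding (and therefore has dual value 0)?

bottling

malt: 139/139 (binding)
bottling: 169/190 (slack 21)
hops: 101/101 (binding)
By complementary slackness, a constraint with positive slack has shadow price 0 → bottling.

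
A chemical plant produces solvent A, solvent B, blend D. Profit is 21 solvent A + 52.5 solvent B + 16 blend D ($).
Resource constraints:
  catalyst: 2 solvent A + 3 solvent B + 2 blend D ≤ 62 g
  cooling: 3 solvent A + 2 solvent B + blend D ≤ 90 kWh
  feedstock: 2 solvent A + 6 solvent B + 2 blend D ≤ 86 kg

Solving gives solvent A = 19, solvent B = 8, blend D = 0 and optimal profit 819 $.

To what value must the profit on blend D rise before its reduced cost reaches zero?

Check each constraint at x*: catalyst 62/62 (tight); cooling 73/90 (slack 17); feedstock 86/86 (tight).
Slack constraints have shadow price 0 (complementary slackness).
From A_Bᵀ y = c: 2·y_catalyst + 2·y_feedstock = 21; 3·y_catalyst + 6·y_feedstock = 52.5.
→ y_catalyst = 3.5 and y_feedstock = 7.
blend D enters the basis when its profit ≥ yᵀa₃ = 3.5·2 + 7·2 = 21.

21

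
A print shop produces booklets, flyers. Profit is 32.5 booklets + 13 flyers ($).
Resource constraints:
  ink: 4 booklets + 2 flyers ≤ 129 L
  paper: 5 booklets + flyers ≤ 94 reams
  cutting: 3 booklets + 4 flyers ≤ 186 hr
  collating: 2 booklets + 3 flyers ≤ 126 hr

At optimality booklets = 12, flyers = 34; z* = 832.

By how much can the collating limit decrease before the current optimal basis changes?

Binding constraints: paper, collating. The basis is B = [[5,1],[2,3]] with det 13.
Per unit decrease in collating, x* moves by d = (0.0769, -0.3846).
The basis stays optimal until flyers reaches 0; allowable decrease = 88.4 hr.

88.4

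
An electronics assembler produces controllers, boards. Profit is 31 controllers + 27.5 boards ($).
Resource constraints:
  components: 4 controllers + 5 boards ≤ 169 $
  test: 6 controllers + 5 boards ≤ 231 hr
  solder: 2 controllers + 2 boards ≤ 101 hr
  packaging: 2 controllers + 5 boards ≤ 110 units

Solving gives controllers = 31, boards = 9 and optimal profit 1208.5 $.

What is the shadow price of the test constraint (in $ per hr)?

At the optimum: components uses 169 of 169 (binding); test uses 231 of 231 (binding); solder uses 80 of 101 (slack = 21); packaging uses 107 of 110 (slack = 3).
Slack constraints have shadow price 0 (complementary slackness).
The binding rows give the dual system: 4·y_components + 6·y_test = 31 and 5·y_components + 5·y_test = 27.5.
→ y_components = 1 and y_test = 4.5.
Shadow price of test = 4.5.

4.5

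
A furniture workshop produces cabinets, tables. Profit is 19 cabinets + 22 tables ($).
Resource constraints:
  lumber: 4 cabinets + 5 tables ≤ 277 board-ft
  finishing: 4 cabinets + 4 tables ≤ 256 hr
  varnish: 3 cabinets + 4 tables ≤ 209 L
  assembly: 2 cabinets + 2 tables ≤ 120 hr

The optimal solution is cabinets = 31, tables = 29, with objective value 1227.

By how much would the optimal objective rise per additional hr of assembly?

Check each constraint at x*: lumber 269/277 (slack 8); finishing 240/256 (slack 16); varnish 209/209 (tight); assembly 120/120 (tight).
Since lumber, finishing are not tight, their duals are 0.
Dual feasibility on the basic columns requires 3·y_varnish + 2·y_assembly = 19, 4·y_varnish + 2·y_assembly = 22.
→ y_varnish = 3 and y_assembly = 5.
Shadow price of assembly = 5.

5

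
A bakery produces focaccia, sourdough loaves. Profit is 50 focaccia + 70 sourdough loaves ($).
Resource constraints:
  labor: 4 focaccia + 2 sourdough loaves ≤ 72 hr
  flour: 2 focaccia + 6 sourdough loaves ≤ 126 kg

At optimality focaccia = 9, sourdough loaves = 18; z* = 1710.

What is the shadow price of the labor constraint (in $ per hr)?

At the optimum: labor uses 72 of 72 (binding); flour uses 126 of 126 (binding).
The binding rows give the dual system: 4·y_labor + 2·y_flour = 50 and 2·y_labor + 6·y_flour = 70.
→ y_labor = 8 and y_flour = 9.
Shadow price of labor = 8.

8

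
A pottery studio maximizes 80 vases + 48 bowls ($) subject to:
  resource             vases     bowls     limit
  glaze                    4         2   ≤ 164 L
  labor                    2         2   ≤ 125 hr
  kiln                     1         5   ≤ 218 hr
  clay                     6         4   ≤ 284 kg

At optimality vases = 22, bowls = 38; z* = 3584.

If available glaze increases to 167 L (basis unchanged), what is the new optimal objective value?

3608

Binding: glaze and clay. Non-binding: labor (5 unused), kiln (6 unused).
Since labor, kiln are not tight, their duals are 0.
The binding rows give the dual system: 4·y_glaze + 6·y_clay = 80 and 2·y_glaze + 4·y_clay = 48.
→ y_glaze = 8 and y_clay = 8.
Δz = y_glaze·Δb = 8 × (3) = 24, so new z* = 3584 + 24 = 3608.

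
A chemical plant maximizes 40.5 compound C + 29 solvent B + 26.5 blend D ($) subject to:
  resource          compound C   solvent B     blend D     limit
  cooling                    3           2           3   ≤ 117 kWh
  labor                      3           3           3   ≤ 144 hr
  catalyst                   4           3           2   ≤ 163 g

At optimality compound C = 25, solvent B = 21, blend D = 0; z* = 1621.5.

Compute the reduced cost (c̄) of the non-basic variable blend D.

At the optimum: cooling uses 117 of 117 (binding); labor uses 138 of 144 (slack = 6); catalyst uses 163 of 163 (binding).
By complementary slackness, y = 0 for the non-binding constraint.
From A_Bᵀ y = c: 3·y_cooling + 4·y_catalyst = 40.5; 2·y_cooling + 3·y_catalyst = 29.
This yields shadow prices y_cooling = 5.5, y_catalyst = 6.
Reduced cost of blend D: c₃ − yᵀa₃ = 26.5 − (5.5·3 + 6·2) = 26.5 − 28.5 = -2.

-2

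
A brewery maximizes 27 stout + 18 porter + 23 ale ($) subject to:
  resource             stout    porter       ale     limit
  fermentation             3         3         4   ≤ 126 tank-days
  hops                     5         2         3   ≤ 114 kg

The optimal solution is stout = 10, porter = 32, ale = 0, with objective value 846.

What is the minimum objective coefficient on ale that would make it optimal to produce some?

Check each constraint at x*: fermentation 126/126 (tight); hops 114/114 (tight).
From A_Bᵀ y = c: 3·y_fermentation + 5·y_hops = 27; 3·y_fermentation + 2·y_hops = 18.
→ y_fermentation = 4 and y_hops = 3.
ale enters the basis when its profit ≥ yᵀa₃ = 4·4 + 3·3 = 25.

25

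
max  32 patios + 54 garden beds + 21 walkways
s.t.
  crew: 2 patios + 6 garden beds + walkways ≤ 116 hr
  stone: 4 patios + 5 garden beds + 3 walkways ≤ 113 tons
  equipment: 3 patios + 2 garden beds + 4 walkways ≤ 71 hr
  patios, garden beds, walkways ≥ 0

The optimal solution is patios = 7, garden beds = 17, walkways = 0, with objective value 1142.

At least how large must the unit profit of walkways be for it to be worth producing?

22

Binding: crew and stone. Non-binding: equipment (16 unused).
By complementary slackness, y = 0 for the non-binding constraint.
From A_Bᵀ y = c: 2·y_crew + 4·y_stone = 32; 6·y_crew + 5·y_stone = 54.
→ y_crew = 4 and y_stone = 6.
walkways enters the basis when its profit ≥ yᵀa₃ = 4·1 + 6·3 = 22.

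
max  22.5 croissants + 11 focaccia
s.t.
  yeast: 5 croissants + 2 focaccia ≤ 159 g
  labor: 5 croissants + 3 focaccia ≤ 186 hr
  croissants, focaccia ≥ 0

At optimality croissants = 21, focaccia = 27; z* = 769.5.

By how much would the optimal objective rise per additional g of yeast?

2.5

Check each constraint at x*: yeast 159/159 (tight); labor 186/186 (tight).
Dual feasibility on the basic columns requires 5·y_yeast + 5·y_labor = 22.5, 2·y_yeast + 3·y_labor = 11.
→ y_yeast = 2.5 and y_labor = 2.
Shadow price of yeast = 2.5.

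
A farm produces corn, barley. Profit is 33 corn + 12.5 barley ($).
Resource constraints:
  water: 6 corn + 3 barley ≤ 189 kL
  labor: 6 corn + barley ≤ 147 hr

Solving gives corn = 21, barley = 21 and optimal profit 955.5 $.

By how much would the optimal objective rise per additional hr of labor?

2

Check each constraint at x*: water 189/189 (tight); labor 147/147 (tight).
Dual feasibility on the basic columns requires 6·y_water + 6·y_labor = 33, 3·y_water + 1·y_labor = 12.5.
→ y_water = 3.5 and y_labor = 2.
Shadow price of labor = 2.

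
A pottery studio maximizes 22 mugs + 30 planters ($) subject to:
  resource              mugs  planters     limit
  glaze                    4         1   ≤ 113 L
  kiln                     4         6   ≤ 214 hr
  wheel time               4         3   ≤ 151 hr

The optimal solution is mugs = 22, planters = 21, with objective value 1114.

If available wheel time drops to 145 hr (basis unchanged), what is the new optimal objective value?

1108

Check each constraint at x*: glaze 109/113 (slack 4); kiln 214/214 (tight); wheel time 151/151 (tight).
Slack constraints have shadow price 0 (complementary slackness).
The binding rows give the dual system: 4·y_kiln + 4·y_wheel time = 22 and 6·y_kiln + 3·y_wheel time = 30.
Solving: y_kiln = 4.5, y_wheel time = 1.
Δz = y_wheel time·Δb = 1 × (-6) = -6, so new z* = 1114 − 6 = 1108.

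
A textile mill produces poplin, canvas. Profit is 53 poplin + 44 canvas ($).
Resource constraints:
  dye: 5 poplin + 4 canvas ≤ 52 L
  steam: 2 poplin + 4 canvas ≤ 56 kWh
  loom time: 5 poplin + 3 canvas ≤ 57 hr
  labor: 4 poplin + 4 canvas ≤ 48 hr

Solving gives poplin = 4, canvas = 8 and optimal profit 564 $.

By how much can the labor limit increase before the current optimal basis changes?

4

Binding constraints: dye, labor. The basis is B = [[5,4],[4,4]] with det 4.
Per unit increase in labor, x* moves by d = (-1, 1.25).
The basis stays optimal until poplin reaches 0; allowable increase = 4 hr.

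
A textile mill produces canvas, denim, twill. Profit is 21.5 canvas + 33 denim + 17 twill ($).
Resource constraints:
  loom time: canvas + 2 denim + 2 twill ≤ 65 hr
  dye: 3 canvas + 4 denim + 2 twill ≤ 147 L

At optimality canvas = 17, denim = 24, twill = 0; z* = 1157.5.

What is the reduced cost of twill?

-6

At the optimum: loom time uses 65 of 65 (binding); dye uses 147 of 147 (binding).
Dual feasibility on the basic columns requires 1·y_loom time + 3·y_dye = 21.5, 2·y_loom time + 4·y_dye = 33.
This yields shadow prices y_loom time = 6.5, y_dye = 5.
Reduced cost of twill: c₃ − yᵀa₃ = 17 − (6.5·2 + 5·2) = 17 − 23 = -6.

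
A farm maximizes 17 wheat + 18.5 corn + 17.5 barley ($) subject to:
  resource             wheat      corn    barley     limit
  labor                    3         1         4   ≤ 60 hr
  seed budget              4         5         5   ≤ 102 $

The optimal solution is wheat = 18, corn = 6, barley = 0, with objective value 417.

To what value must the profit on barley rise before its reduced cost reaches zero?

Both labor and seed budget are binding at x*.
From A_Bᵀ y = c: 3·y_labor + 4·y_seed budget = 17; 1·y_labor + 5·y_seed budget = 18.5.
Solving: y_labor = 1, y_seed budget = 3.5.
barley enters the basis when its profit ≥ yᵀa₃ = 1·4 + 3.5·5 = 21.5.

21.5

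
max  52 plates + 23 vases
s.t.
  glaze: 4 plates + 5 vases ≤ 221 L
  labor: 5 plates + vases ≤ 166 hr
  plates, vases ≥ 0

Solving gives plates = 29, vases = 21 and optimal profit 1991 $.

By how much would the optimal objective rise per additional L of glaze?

3

Both glaze and labor are binding at x*.
From A_Bᵀ y = c: 4·y_glaze + 5·y_labor = 52; 5·y_glaze + 1·y_labor = 23.
This yields shadow prices y_glaze = 3, y_labor = 8.
Shadow price of glaze = 3.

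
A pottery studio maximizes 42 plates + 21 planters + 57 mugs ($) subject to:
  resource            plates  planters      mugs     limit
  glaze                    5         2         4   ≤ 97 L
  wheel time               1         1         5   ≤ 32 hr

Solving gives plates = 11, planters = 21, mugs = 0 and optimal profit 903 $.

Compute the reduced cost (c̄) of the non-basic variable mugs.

At the optimum: glaze uses 97 of 97 (binding); wheel time uses 32 of 32 (binding).
From A_Bᵀ y = c: 5·y_glaze + 1·y_wheel time = 42; 2·y_glaze + 1·y_wheel time = 21.
→ y_glaze = 7 and y_wheel time = 7.
Reduced cost of mugs: c₃ − yᵀa₃ = 57 − (7·4 + 7·5) = 57 − 63 = -6.

-6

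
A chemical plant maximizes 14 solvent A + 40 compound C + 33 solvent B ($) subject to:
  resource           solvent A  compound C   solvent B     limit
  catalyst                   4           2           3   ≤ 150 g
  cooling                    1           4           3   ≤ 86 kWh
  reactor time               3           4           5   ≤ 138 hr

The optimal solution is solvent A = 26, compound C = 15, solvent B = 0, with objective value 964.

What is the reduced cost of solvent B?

-1

At the optimum: catalyst uses 134 of 150 (slack = 16); cooling uses 86 of 86 (binding); reactor time uses 138 of 138 (binding).
Since catalyst is not tight, its dual is 0.
From A_Bᵀ y = c: 1·y_cooling + 3·y_reactor time = 14; 4·y_cooling + 4·y_reactor time = 40.
→ y_cooling = 8 and y_reactor time = 2.
Reduced cost of solvent B: c₃ − yᵀa₃ = 33 − (8·3 + 2·5) = 33 − 34 = -1.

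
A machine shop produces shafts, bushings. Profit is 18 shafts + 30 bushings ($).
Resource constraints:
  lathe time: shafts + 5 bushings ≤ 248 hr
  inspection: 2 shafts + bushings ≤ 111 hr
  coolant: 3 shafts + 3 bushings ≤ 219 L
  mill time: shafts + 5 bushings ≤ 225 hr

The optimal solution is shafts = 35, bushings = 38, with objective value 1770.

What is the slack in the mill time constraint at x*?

mill time used = 1·35 + 5·38 = 225; slack = 225 − 225 = 0.

0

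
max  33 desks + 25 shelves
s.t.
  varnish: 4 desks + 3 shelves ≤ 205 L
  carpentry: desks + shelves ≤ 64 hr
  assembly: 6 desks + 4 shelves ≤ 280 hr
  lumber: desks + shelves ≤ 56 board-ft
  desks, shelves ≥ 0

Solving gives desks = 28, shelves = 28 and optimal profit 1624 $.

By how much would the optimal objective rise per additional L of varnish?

0

At the optimum: varnish uses 196 of 205 (slack = 9); carpentry uses 56 of 64 (slack = 8); assembly uses 280 of 280 (binding); lumber uses 56 of 56 (binding).
By complementary slackness, y = 0 for the non-binding constraints.
From A_Bᵀ y = c: 6·y_assembly + 1·y_lumber = 33; 4·y_assembly + 1·y_lumber = 25.
Solving: y_assembly = 4, y_lumber = 9.
Shadow price of varnish = 0.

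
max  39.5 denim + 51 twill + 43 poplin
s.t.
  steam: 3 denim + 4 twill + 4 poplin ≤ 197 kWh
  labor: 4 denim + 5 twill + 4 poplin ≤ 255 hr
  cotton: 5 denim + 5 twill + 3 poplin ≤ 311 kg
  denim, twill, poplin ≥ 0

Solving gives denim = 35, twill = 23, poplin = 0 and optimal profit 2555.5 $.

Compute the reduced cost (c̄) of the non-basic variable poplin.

Binding: steam and labor. Non-binding: cotton (21 unused).
Since cotton is not tight, its dual is 0.
The binding rows give the dual system: 3·y_steam + 4·y_labor = 39.5 and 4·y_steam + 5·y_labor = 51.
→ y_steam = 6.5 and y_labor = 5.
Reduced cost of poplin: c₃ − yᵀa₃ = 43 − (6.5·4 + 5·4) = 43 − 46 = -3.

-3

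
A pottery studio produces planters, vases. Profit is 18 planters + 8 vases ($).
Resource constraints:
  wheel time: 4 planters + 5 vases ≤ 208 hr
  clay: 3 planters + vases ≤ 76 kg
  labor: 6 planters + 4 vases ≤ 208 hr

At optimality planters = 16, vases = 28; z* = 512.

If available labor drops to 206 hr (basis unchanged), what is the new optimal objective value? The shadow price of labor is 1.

510

Δb = -2, so new z* = 512 + (1)·(-2) = 512 − 2 = 510.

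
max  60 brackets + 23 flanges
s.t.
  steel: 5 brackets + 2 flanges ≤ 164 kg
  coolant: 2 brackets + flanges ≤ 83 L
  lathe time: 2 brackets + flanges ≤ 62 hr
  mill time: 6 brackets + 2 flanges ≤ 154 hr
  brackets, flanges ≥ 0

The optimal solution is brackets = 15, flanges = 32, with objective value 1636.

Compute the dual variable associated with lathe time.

9

Binding: lathe time and mill time. Non-binding: steel (25 unused), coolant (21 unused).
By complementary slackness, y = 0 for the non-binding constraints.
From A_Bᵀ y = c: 2·y_lathe time + 6·y_mill time = 60; 1·y_lathe time + 2·y_mill time = 23.
Solving: y_lathe time = 9, y_mill time = 7.
Shadow price of lathe time = 9.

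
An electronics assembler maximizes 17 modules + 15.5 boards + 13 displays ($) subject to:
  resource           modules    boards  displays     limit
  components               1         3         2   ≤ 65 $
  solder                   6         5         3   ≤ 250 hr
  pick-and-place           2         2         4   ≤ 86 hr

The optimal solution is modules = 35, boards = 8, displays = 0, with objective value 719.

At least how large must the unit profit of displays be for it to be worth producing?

20.5

Binding: solder and pick-and-place. Non-binding: components (6 unused).
Slack constraints have shadow price 0 (complementary slackness).
The binding rows give the dual system: 6·y_solder + 2·y_pick-and-place = 17 and 5·y_solder + 2·y_pick-and-place = 15.5.
This yields shadow prices y_solder = 1.5, y_pick-and-place = 4.
displays enters the basis when its profit ≥ yᵀa₃ = 1.5·3 + 4·4 = 20.5.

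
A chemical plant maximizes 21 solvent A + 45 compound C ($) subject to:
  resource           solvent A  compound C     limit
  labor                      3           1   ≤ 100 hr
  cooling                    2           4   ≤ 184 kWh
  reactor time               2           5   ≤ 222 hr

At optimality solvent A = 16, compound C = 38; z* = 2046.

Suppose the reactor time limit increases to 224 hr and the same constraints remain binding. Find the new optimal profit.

2052

Binding: cooling and reactor time. Non-binding: labor (14 unused).
By complementary slackness, y = 0 for the non-binding constraint.
The binding rows give the dual system: 2·y_cooling + 2·y_reactor time = 21 and 4·y_cooling + 5·y_reactor time = 45.
Solving: y_cooling = 7.5, y_reactor time = 3.
Δz = y_reactor time·Δb = 3 × (2) = 6, so new z* = 2046 + 6 = 2052.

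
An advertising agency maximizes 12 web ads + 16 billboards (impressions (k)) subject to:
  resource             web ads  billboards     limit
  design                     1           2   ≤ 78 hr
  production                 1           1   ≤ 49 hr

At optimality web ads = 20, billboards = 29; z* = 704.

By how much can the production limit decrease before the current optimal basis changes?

10

Binding constraints: design, production. The basis is B = [[1,2],[1,1]] with det -1.
Per unit decrease in production, x* moves by d = (-2, 1).
The basis stays optimal until web ads reaches 0; allowable decrease = 10 hr.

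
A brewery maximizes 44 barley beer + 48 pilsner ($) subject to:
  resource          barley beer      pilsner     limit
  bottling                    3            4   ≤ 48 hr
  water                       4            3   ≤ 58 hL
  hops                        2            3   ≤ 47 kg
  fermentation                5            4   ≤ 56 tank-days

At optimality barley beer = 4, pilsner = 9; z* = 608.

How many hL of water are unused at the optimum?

15

water used = 4·4 + 3·9 = 43; slack = 58 − 43 = 15.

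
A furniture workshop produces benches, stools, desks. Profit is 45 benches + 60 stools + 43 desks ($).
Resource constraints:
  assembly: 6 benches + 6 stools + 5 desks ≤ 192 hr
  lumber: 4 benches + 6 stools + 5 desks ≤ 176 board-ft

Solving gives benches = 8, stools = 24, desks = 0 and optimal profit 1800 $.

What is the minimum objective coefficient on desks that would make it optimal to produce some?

Check each constraint at x*: assembly 192/192 (tight); lumber 176/176 (tight).
From A_Bᵀ y = c: 6·y_assembly + 4·y_lumber = 45; 6·y_assembly + 6·y_lumber = 60.
Solving: y_assembly = 2.5, y_lumber = 7.5.
desks enters the basis when its profit ≥ yᵀa₃ = 2.5·5 + 7.5·5 = 50.

50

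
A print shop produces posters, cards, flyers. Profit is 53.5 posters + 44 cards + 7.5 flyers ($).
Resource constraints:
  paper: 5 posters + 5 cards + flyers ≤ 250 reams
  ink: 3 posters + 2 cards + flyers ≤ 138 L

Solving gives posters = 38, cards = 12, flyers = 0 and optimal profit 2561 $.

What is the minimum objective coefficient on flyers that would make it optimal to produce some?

14.5

Both paper and ink are binding at x*.
The binding rows give the dual system: 5·y_paper + 3·y_ink = 53.5 and 5·y_paper + 2·y_ink = 44.
Solving: y_paper = 5, y_ink = 9.5.
flyers enters the basis when its profit ≥ yᵀa₃ = 5·1 + 9.5·1 = 14.5.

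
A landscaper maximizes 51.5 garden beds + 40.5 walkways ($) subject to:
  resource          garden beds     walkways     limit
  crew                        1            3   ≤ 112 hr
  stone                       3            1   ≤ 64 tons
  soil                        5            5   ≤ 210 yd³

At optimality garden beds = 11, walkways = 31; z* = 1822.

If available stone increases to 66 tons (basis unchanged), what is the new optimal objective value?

1833

Check each constraint at x*: crew 104/112 (slack 8); stone 64/64 (tight); soil 210/210 (tight).
Slack constraints have shadow price 0 (complementary slackness).
From A_Bᵀ y = c: 3·y_stone + 5·y_soil = 51.5; 1·y_stone + 5·y_soil = 40.5.
Solving: y_stone = 5.5, y_soil = 7.
Δz = y_stone·Δb = 5.5 × (2) = 11, so new z* = 1822 + 11 = 1833.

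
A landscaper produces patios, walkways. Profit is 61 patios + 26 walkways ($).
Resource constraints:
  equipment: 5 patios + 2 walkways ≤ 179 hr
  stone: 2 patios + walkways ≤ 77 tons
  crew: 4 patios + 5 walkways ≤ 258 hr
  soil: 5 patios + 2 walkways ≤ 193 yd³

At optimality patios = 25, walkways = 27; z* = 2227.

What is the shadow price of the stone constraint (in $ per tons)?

8

At the optimum: equipment uses 179 of 179 (binding); stone uses 77 of 77 (binding); crew uses 235 of 258 (slack = 23); soil uses 179 of 193 (slack = 14).
Since crew, soil are not tight, their duals are 0.
From A_Bᵀ y = c: 5·y_equipment + 2·y_stone = 61; 2·y_equipment + 1·y_stone = 26.
Solving: y_equipment = 9, y_stone = 8.
Shadow price of stone = 8.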